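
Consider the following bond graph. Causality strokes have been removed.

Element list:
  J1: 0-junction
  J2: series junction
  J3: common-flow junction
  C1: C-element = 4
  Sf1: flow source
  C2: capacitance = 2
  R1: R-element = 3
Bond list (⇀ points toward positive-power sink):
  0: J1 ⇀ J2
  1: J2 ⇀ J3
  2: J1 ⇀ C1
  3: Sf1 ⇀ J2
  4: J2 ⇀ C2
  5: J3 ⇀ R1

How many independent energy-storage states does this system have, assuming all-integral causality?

β3 |Sf1  (source Sf1 imposes f)
β0 |J2  (J2: bond 3 brought flow, rest push out)
β1 |J2  (1-jn J2 has f-setter on 3)
β4 |J2  (1-jn J2 has f-setter on 3)
β5 |J3  (J3: bond 1 brought flow, rest push out)
β2 |J1  (J1: last free bond brings effort in)

2  (C1, C2 all integral)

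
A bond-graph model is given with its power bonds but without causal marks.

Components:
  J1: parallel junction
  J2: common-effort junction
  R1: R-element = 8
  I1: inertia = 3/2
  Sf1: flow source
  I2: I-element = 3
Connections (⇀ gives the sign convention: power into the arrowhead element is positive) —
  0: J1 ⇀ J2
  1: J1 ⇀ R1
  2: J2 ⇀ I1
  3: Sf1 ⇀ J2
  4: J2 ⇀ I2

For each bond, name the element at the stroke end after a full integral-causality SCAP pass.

bond 3 stroke at Sf1  (Sf1 fixes flow; stroke at Sf1)
bond 2 stroke at I1  (I1 outputs flow p/I1)
bond 4 stroke at I2  (prefer integral on I2)
bond 0 stroke at J2  (only one effort-in slot at J2)
bond 1 stroke at J1  (only one effort-in slot at J1)

#0 stroke→J2
#1 stroke→J1
#2 stroke→I1
#3 stroke→Sf1
#4 stroke→I2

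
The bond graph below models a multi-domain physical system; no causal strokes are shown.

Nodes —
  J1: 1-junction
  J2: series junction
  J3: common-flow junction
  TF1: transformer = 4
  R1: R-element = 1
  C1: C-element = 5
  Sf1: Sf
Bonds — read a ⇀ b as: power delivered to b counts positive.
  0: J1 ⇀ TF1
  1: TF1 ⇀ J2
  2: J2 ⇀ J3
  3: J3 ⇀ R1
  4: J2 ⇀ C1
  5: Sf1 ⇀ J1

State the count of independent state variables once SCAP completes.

1  (C1 all integral)

b5 →Sf1  (Sf1: flow source, stroke at near end)
b0 →J1  (J1 flow already set via bond 5)
b1 →TF1  (through TF1, causality passes straight; one stroke at TF1)
b2 →J2  (common-f at J2 fixed by 1)
b4 →J2  (J2: bond 1 brought flow, rest push out)
b3 →J3  (common-f at J3 fixed by 2)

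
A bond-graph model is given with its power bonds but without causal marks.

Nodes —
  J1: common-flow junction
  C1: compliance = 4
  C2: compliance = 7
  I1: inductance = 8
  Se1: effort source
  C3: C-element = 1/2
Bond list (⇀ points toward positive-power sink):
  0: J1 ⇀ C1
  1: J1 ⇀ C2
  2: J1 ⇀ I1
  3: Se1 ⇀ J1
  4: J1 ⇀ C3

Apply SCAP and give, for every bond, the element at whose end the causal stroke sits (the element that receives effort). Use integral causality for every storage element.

#0 |J1
#1 |J1
#2 |I1
#3 |J1
#4 |J1

bond 3 stroke→J1  (Se1 (Se) sets effort on bond)
bond 0 stroke→J1  (C1 integral (e out))
bond 1 stroke→J1  (C2: C, integral causality)
bond 2 stroke→I1  (prefer integral on I1)
bond 4 stroke→J1  (J1 flow already set via bond 2)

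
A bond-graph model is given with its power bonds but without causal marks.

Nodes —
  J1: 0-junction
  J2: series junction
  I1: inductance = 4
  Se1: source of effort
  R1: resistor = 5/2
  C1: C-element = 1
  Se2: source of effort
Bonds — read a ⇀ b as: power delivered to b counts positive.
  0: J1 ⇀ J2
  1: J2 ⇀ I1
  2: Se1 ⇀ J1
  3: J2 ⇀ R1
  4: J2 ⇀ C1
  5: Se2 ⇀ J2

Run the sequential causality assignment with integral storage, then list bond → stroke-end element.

#2 stroke at J1  (Se1 (Se) sets effort on bond)
#5 stroke at J2  (Se2 fixes effort; stroke away)
#0 stroke at J2  (J1: bond 2 brought effort, rest push out)
#1 stroke at I1  (I1: I, integral causality)
#3 stroke at J2  (1-jn J2 has f-setter on 1)
#4 stroke at J2  (J2 flow already set via bond 1)

b0 |J2
b1 |I1
b2 |J1
b3 |J2
b4 |J2
b5 |J2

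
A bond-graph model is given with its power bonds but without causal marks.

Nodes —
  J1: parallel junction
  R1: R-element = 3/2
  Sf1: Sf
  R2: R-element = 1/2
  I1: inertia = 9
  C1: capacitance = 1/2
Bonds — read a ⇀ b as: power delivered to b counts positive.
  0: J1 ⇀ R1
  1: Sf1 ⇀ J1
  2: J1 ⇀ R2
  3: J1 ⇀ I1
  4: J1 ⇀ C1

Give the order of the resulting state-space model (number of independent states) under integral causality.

#1 stroke→Sf1  (source Sf1 imposes f)
#3 stroke→I1  (prefer integral on I1)
#4 stroke→J1  (C1 outputs effort q/C1)
#0 stroke→R1  (0-jn J1 has e-setter on 4)
#2 stroke→R2  (common-e at J1 fixed by 4)

2  (C1, I1 all integral)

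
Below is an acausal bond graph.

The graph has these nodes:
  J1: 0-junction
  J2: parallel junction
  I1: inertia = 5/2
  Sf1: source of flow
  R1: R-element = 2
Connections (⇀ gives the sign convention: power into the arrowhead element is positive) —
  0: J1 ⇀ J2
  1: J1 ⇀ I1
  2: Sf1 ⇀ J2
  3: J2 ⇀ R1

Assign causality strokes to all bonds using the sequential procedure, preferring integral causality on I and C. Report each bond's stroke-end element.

b2 stroke→Sf1  (Sf1 (Sf) sets flow on bond)
b1 stroke→I1  (I1 integral (f out))
b0 stroke→J1  (J1: last free bond brings effort in)
b3 stroke→J2  (J2: last free bond brings effort in)

#0 →J1
#1 →I1
#2 →Sf1
#3 →J2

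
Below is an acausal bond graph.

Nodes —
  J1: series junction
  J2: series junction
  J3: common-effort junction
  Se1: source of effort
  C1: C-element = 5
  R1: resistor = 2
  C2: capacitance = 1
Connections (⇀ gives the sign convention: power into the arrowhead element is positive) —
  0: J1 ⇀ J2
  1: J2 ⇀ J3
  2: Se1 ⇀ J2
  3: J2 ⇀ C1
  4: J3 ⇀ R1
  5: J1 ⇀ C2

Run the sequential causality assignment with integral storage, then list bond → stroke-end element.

b0 →J2
b1 →J3
b2 →J2
b3 →J2
b4 →R1
b5 →J1

bond 2 stroke at J2  (Se1 (Se) sets effort on bond)
bond 3 stroke at J2  (C1 outputs effort q/C1)
bond 5 stroke at J1  (prefer integral on C2)
bond 0 stroke at J2  (closing 1-jn rule on J1)
bond 1 stroke at J3  (J2 needs exactly one f-in)
bond 4 stroke at R1  (0-jn J3 has e-setter on 1)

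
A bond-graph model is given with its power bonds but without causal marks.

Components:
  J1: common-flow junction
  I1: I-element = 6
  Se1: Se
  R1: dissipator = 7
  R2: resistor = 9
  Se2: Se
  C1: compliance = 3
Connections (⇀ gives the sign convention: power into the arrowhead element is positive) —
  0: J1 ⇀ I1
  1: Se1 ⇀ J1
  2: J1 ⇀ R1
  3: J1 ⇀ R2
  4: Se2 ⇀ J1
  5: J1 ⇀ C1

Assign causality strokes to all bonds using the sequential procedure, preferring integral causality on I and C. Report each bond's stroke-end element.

#1 stroke→J1  (Se1 fixes effort; stroke away)
#4 stroke→J1  (source Se2 imposes e)
#0 stroke→I1  (I1 integral (f out))
#2 stroke→J1  (J1 flow already set via bond 0)
#3 stroke→J1  (1-jn J1 has f-setter on 0)
#5 stroke→J1  (common-f at J1 fixed by 0)

b0 stroke at I1
b1 stroke at J1
b2 stroke at J1
b3 stroke at J1
b4 stroke at J1
b5 stroke at J1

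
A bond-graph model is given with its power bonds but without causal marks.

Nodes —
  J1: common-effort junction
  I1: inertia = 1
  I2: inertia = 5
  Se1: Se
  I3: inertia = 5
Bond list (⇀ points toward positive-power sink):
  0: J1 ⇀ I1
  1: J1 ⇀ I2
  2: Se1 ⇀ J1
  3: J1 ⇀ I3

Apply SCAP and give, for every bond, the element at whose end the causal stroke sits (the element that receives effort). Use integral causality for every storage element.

b2 stroke at J1  (Se1 (Se) sets effort on bond)
b0 stroke at I1  (J1: bond 2 brought effort, rest push out)
b1 stroke at I2  (J1: bond 2 brought effort, rest push out)
b3 stroke at I3  (J1: bond 2 brought effort, rest push out)

#0 →I1
#1 →I2
#2 →J1
#3 →I3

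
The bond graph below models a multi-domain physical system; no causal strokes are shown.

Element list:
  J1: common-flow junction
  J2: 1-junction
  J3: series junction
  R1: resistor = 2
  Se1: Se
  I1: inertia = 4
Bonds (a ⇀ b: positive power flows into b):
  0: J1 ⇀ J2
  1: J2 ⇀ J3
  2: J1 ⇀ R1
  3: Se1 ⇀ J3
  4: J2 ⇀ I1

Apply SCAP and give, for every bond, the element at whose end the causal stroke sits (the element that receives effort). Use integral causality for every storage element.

b0 stroke→J2
b1 stroke→J2
b2 stroke→J1
b3 stroke→J3
b4 stroke→I1

β3 stroke at J3  (Se1 fixes effort; stroke away)
β1 stroke at J2  (J3: last free bond brings flow in)
β4 stroke at I1  (I1: I, integral causality)
β0 stroke at J2  (J2 flow already set via bond 4)
β2 stroke at J1  (J1 flow already set via bond 0)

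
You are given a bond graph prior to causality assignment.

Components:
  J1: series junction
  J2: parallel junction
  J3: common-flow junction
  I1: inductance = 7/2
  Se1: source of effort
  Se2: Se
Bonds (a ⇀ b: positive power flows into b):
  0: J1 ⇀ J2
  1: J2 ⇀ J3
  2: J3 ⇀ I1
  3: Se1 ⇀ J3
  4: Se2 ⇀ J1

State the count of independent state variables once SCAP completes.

1  (I1 all integral)

b3 stroke→J3  (Se1: effort source, stroke at far end)
b4 stroke→J1  (Se2 fixes effort; stroke away)
b0 stroke→J2  (closing 1-jn rule on J1)
b1 stroke→J3  (0-jn J2 has e-setter on 0)
b2 stroke→I1  (J3 needs exactly one f-in)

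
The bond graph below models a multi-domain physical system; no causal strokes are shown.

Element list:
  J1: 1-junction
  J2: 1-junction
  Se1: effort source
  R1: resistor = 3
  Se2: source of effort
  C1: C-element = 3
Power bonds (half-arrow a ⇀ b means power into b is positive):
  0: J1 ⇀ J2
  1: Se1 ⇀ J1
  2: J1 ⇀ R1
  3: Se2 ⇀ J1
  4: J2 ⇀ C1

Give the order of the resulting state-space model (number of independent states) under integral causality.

1  (C1 all integral)

b1 →J1  (source Se1 imposes e)
b3 →J1  (Se2 fixes effort; stroke away)
b4 →J2  (C1 integral (e out))
b0 →J1  (closing 1-jn rule on J2)
b2 →R1  (J1 needs exactly one f-in)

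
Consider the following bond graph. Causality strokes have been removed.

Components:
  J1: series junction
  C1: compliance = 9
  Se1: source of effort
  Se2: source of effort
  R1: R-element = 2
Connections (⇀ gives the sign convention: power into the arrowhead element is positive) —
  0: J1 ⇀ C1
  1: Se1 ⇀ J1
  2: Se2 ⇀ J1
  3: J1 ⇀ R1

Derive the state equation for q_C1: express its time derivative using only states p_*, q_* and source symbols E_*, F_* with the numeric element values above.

dq_C1/dt = E_Se1/2 + E_Se2/2 - q_C1/18

#1 stroke at J1  (source Se1 imposes e)
#2 stroke at J1  (source Se2 imposes e)
#0 stroke at J1  (C1: C, integral causality)
#3 stroke at R1  (J1: last free bond brings flow in)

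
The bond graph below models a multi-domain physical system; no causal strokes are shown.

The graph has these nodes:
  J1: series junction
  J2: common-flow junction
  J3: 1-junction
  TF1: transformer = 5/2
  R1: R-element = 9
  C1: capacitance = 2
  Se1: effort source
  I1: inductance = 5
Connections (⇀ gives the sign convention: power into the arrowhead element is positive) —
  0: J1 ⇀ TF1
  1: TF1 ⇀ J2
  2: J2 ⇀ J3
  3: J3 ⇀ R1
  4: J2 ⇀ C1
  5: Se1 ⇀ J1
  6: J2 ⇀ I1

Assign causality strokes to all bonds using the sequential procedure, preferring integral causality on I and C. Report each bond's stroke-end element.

β0 stroke at TF1
β1 stroke at J2
β2 stroke at J2
β3 stroke at J3
β4 stroke at J2
β5 stroke at J1
β6 stroke at I1

bond 5 →J1  (Se1 (Se) sets effort on bond)
bond 0 →TF1  (J1: last free bond brings flow in)
bond 1 →J2  (TF1 one-in-one-out from 0)
bond 4 →J2  (C1 integral (e out))
bond 6 →I1  (prefer integral on I1)
bond 2 →J2  (common-f at J2 fixed by 6)
bond 3 →J3  (J3 flow already set via bond 2)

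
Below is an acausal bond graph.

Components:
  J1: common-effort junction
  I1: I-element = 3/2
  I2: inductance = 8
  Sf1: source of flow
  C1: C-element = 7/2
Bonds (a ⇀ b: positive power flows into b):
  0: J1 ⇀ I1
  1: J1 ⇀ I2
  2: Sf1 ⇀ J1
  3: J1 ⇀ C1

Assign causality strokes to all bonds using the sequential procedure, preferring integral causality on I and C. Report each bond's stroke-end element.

bond 0 →I1
bond 1 →I2
bond 2 →Sf1
bond 3 →J1

b2 →Sf1  (Sf1 (Sf) sets flow on bond)
b0 →I1  (I1 outputs flow p/I1)
b1 →I2  (I2 integral (f out))
b3 →J1  (only one effort-in slot at J1)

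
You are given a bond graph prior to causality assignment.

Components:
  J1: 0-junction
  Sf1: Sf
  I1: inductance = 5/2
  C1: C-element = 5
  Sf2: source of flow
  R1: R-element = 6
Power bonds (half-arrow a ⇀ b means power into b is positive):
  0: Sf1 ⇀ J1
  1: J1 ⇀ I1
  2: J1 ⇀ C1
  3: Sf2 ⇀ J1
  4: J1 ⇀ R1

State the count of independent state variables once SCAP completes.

2  (C1, I1 all integral)

β0 →Sf1  (source Sf1 imposes f)
β3 →Sf2  (Sf2 (Sf) sets flow on bond)
β1 →I1  (I1: I, integral causality)
β2 →J1  (C1 outputs effort q/C1)
β4 →R1  (0-jn J1 has e-setter on 2)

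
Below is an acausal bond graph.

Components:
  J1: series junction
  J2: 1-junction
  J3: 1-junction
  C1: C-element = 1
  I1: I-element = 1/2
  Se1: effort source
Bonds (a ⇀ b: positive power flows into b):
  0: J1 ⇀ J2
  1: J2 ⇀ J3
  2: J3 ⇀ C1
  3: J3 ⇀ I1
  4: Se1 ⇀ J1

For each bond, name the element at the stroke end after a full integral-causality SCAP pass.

bond 4 →J1  (source Se1 imposes e)
bond 0 →J2  (closing 1-jn rule on J1)
bond 1 →J3  (J2 needs exactly one f-in)
bond 2 →J3  (prefer integral on C1)
bond 3 →I1  (closing 1-jn rule on J3)

bond 0 stroke→J2
bond 1 stroke→J3
bond 2 stroke→J3
bond 3 stroke→I1
bond 4 stroke→J1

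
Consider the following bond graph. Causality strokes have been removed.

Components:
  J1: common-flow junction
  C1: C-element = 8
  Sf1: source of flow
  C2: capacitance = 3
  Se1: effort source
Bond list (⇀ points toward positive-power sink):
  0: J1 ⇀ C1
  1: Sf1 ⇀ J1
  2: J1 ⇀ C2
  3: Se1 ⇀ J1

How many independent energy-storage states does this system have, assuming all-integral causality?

2  (C1, C2 all integral)

bond 1 stroke at Sf1  (Sf1: flow source, stroke at near end)
bond 3 stroke at J1  (Se1 fixes effort; stroke away)
bond 0 stroke at J1  (J1 flow already set via bond 1)
bond 2 stroke at J1  (1-jn J1 has f-setter on 1)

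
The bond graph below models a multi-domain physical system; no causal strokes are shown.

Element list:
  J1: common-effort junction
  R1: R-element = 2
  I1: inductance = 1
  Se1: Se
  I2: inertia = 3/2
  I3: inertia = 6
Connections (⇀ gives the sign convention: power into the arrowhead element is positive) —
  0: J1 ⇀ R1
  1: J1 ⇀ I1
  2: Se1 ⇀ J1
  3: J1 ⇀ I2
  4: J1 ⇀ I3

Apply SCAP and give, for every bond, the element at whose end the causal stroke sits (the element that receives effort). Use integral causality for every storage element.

#2 |J1  (Se1 fixes effort; stroke away)
#0 |R1  (0-jn J1 has e-setter on 2)
#1 |I1  (common-e at J1 fixed by 2)
#3 |I2  (J1: bond 2 brought effort, rest push out)
#4 |I3  (common-e at J1 fixed by 2)

β0 |R1
β1 |I1
β2 |J1
β3 |I2
β4 |I3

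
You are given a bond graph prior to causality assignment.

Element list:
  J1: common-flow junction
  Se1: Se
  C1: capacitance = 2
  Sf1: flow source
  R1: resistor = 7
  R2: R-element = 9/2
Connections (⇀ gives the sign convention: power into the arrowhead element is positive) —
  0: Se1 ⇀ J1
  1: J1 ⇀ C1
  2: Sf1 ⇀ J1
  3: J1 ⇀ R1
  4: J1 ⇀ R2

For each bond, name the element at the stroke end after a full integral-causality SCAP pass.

β0 |J1
β1 |J1
β2 |Sf1
β3 |J1
β4 |J1

b0 stroke→J1  (Se1 (Se) sets effort on bond)
b2 stroke→Sf1  (source Sf1 imposes f)
b1 stroke→J1  (J1: bond 2 brought flow, rest push out)
b3 stroke→J1  (common-f at J1 fixed by 2)
b4 stroke→J1  (J1 flow already set via bond 2)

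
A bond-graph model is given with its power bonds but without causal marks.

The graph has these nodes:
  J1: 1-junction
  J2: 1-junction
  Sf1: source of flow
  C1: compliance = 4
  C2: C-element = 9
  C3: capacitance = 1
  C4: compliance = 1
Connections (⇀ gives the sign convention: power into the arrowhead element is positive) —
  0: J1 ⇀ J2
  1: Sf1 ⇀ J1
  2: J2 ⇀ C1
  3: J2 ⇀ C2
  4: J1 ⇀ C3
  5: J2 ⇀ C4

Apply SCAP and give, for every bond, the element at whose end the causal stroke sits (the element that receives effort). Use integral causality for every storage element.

#1 stroke at Sf1  (Sf1: flow source, stroke at near end)
#0 stroke at J1  (common-f at J1 fixed by 1)
#4 stroke at J1  (common-f at J1 fixed by 1)
#2 stroke at J2  (1-jn J2 has f-setter on 0)
#3 stroke at J2  (common-f at J2 fixed by 0)
#5 stroke at J2  (1-jn J2 has f-setter on 0)

b0 stroke→J1
b1 stroke→Sf1
b2 stroke→J2
b3 stroke→J2
b4 stroke→J1
b5 stroke→J2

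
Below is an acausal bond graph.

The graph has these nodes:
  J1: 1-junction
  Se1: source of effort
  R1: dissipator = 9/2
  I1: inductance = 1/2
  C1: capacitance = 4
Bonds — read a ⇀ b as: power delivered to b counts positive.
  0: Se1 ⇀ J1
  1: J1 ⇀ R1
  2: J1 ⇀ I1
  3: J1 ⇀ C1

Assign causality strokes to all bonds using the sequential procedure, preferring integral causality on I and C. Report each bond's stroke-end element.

β0 stroke→J1
β1 stroke→J1
β2 stroke→I1
β3 stroke→J1

β0 stroke→J1  (Se1 fixes effort; stroke away)
β2 stroke→I1  (I1 integral (f out))
β1 stroke→J1  (common-f at J1 fixed by 2)
β3 stroke→J1  (J1: bond 2 brought flow, rest push out)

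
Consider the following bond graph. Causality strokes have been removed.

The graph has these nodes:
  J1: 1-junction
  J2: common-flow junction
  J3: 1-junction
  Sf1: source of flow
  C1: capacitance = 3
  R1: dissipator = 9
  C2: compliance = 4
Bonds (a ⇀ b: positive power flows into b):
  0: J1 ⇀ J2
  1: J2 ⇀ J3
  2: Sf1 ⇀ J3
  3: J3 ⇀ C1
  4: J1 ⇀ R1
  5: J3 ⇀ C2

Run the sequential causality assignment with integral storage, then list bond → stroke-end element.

bond 2 →Sf1  (Sf1 (Sf) sets flow on bond)
bond 1 →J3  (1-jn J3 has f-setter on 2)
bond 3 →J3  (J3 flow already set via bond 2)
bond 5 →J3  (common-f at J3 fixed by 2)
bond 0 →J2  (J2: bond 1 brought flow, rest push out)
bond 4 →J1  (J1: bond 0 brought flow, rest push out)

β0 stroke at J2
β1 stroke at J3
β2 stroke at Sf1
β3 stroke at J3
β4 stroke at J1
β5 stroke at J3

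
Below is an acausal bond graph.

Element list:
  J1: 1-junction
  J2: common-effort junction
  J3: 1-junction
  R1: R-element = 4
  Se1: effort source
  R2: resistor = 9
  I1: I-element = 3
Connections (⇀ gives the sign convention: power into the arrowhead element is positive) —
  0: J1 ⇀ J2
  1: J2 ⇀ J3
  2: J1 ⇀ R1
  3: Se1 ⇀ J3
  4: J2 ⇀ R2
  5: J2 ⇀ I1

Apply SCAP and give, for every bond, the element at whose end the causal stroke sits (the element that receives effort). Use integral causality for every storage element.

bond 0 |J1
bond 1 |J2
bond 2 |R1
bond 3 |J3
bond 4 |R2
bond 5 |I1

β3 stroke at J3  (Se1 fixes effort; stroke away)
β1 stroke at J2  (only one flow-in slot at J3)
β0 stroke at J1  (J2 effort already set via bond 1)
β4 stroke at R2  (J2: bond 1 brought effort, rest push out)
β5 stroke at I1  (J2 effort already set via bond 1)
β2 stroke at R1  (closing 1-jn rule on J1)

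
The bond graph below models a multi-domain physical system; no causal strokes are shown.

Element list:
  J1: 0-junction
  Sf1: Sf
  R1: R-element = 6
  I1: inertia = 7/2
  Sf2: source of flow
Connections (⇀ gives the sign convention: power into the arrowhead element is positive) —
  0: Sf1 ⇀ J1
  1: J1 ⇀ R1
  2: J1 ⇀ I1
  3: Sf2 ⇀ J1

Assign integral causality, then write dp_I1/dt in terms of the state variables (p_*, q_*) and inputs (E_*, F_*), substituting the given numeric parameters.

dp_I1/dt = 6*F_Sf1 + 6*F_Sf2 - 12*p_I1/7

b0 stroke→Sf1  (Sf1: flow source, stroke at near end)
b3 stroke→Sf2  (Sf2 (Sf) sets flow on bond)
b2 stroke→I1  (prefer integral on I1)
b1 stroke→J1  (only one effort-in slot at J1)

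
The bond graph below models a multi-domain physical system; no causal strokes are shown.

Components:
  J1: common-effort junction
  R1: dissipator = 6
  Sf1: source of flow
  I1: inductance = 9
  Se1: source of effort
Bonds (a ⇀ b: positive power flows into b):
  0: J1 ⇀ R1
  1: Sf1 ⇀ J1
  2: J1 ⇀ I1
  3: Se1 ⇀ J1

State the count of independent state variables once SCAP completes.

1  (I1 all integral)

#1 stroke→Sf1  (Sf1: flow source, stroke at near end)
#3 stroke→J1  (Se1 fixes effort; stroke away)
#0 stroke→R1  (J1: bond 3 brought effort, rest push out)
#2 stroke→I1  (J1: bond 3 brought effort, rest push out)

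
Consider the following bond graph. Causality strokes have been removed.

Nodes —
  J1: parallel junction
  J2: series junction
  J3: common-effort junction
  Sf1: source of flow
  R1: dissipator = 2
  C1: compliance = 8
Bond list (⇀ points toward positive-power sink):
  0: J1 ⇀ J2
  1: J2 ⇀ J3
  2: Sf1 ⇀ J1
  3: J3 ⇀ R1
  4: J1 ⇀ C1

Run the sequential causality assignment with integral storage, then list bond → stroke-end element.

b2 stroke at Sf1  (Sf1: flow source, stroke at near end)
b4 stroke at J1  (C1 outputs effort q/C1)
b0 stroke at J2  (0-jn J1 has e-setter on 4)
b1 stroke at J3  (J2: last free bond brings flow in)
b3 stroke at R1  (J3 effort already set via bond 1)

bond 0 stroke at J2
bond 1 stroke at J3
bond 2 stroke at Sf1
bond 3 stroke at R1
bond 4 stroke at J1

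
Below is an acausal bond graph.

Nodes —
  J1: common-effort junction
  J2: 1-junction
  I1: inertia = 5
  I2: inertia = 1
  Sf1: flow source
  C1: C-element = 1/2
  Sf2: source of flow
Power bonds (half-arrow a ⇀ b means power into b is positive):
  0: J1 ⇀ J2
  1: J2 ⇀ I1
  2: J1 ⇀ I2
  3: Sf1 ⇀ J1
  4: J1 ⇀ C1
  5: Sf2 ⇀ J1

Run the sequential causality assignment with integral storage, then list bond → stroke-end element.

β3 →Sf1  (Sf1 fixes flow; stroke at Sf1)
β5 →Sf2  (Sf2: flow source, stroke at near end)
β1 →I1  (I1 outputs flow p/I1)
β0 →J2  (1-jn J2 has f-setter on 1)
β2 →I2  (I2 outputs flow p/I2)
β4 →J1  (J1: last free bond brings effort in)

bond 0 stroke at J2
bond 1 stroke at I1
bond 2 stroke at I2
bond 3 stroke at Sf1
bond 4 stroke at J1
bond 5 stroke at Sf2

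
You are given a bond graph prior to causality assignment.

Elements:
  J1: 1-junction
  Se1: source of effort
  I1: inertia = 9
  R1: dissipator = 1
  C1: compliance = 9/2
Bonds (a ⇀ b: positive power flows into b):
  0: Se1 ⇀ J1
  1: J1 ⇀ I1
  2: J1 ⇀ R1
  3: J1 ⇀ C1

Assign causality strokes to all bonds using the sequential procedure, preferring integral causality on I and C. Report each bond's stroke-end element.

#0 stroke at J1
#1 stroke at I1
#2 stroke at J1
#3 stroke at J1

b0 stroke→J1  (Se1: effort source, stroke at far end)
b1 stroke→I1  (I1: I, integral causality)
b2 stroke→J1  (J1 flow already set via bond 1)
b3 stroke→J1  (J1 flow already set via bond 1)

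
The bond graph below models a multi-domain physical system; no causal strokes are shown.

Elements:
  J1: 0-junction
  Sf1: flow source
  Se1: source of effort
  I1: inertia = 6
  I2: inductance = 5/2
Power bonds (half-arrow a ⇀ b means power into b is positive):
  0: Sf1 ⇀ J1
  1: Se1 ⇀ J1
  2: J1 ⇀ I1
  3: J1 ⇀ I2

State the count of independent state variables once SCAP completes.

2  (I1, I2 all integral)

#0 stroke→Sf1  (source Sf1 imposes f)
#1 stroke→J1  (source Se1 imposes e)
#2 stroke→I1  (0-jn J1 has e-setter on 1)
#3 stroke→I2  (0-jn J1 has e-setter on 1)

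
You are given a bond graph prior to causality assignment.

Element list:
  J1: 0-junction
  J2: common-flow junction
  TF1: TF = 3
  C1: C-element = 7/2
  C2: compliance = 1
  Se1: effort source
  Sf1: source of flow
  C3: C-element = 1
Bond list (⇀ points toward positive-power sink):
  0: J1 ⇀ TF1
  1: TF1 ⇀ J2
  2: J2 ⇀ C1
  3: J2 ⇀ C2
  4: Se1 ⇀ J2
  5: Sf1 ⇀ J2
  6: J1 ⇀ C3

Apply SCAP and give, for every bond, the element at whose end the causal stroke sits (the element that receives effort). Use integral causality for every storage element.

#4 stroke→J2  (source Se1 imposes e)
#5 stroke→Sf1  (Sf1 (Sf) sets flow on bond)
#1 stroke→J2  (J2 flow already set via bond 5)
#2 stroke→J2  (J2: bond 5 brought flow, rest push out)
#3 stroke→J2  (common-f at J2 fixed by 5)
#0 stroke→TF1  (TF1: transformer flips bond 1)
#6 stroke→J1  (J1: last free bond brings effort in)

#0 |TF1
#1 |J2
#2 |J2
#3 |J2
#4 |J2
#5 |Sf1
#6 |J1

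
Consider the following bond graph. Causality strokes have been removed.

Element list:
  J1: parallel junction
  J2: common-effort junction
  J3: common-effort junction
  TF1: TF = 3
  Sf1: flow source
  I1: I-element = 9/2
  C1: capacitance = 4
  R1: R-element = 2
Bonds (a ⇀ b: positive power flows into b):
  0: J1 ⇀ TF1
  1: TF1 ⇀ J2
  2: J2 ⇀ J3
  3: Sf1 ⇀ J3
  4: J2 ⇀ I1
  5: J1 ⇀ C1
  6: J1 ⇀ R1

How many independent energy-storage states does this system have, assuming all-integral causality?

2  (C1, I1 all integral)

bond 3 stroke at Sf1  (source Sf1 imposes f)
bond 2 stroke at J3  (J3: last free bond brings effort in)
bond 4 stroke at I1  (prefer integral on I1)
bond 1 stroke at J2  (closing 0-jn rule on J2)
bond 0 stroke at TF1  (through TF1, causality passes straight; one stroke at TF1)
bond 5 stroke at J1  (C1: C, integral causality)
bond 6 stroke at R1  (J1 effort already set via bond 5)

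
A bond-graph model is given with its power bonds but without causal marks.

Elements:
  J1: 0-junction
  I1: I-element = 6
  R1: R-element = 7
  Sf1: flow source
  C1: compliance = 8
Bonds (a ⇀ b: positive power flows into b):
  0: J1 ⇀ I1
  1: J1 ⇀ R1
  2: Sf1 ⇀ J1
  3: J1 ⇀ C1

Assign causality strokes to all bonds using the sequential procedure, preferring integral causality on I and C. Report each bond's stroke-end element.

b0 stroke at I1
b1 stroke at R1
b2 stroke at Sf1
b3 stroke at J1

b2 |Sf1  (Sf1 fixes flow; stroke at Sf1)
b0 |I1  (prefer integral on I1)
b3 |J1  (prefer integral on C1)
b1 |R1  (J1: bond 3 brought effort, rest push out)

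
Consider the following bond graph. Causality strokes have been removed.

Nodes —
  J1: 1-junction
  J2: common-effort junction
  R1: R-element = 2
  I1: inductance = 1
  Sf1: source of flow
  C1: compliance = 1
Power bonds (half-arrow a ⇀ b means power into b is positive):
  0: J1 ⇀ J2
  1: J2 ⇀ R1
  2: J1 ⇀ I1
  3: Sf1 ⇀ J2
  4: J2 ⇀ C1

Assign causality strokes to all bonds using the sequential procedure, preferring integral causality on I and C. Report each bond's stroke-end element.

β0 →J1
β1 →R1
β2 →I1
β3 →Sf1
β4 →J2

β3 →Sf1  (Sf1 fixes flow; stroke at Sf1)
β2 →I1  (I1 outputs flow p/I1)
β0 →J1  (J1 flow already set via bond 2)
β4 →J2  (prefer integral on C1)
β1 →R1  (J2 effort already set via bond 4)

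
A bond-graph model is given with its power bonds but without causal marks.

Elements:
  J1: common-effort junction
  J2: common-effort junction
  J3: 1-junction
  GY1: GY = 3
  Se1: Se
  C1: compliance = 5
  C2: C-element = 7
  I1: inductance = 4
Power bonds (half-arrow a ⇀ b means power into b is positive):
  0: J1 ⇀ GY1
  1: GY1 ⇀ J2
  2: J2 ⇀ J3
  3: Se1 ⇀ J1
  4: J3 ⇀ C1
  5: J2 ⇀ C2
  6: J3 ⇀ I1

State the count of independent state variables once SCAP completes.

β3 stroke at J1  (Se1: effort source, stroke at far end)
β0 stroke at GY1  (J1: bond 3 brought effort, rest push out)
β1 stroke at GY1  (GY1 both-in/both-out from 0)
β4 stroke at J3  (C1: C, integral causality)
β5 stroke at J2  (prefer integral on C2)
β2 stroke at J3  (common-e at J2 fixed by 5)
β6 stroke at I1  (J3: last free bond brings flow in)

3  (C1, C2, I1 all integral)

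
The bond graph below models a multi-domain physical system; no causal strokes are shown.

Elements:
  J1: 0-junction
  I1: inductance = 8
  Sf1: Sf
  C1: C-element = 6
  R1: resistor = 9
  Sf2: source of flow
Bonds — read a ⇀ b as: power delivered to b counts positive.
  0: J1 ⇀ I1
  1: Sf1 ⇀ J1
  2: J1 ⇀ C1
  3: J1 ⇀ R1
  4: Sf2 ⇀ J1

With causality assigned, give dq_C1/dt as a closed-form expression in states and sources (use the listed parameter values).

dq_C1/dt = F_Sf1 + F_Sf2 - p_I1/8 - q_C1/54

bond 1 stroke at Sf1  (Sf1 fixes flow; stroke at Sf1)
bond 4 stroke at Sf2  (Sf2: flow source, stroke at near end)
bond 0 stroke at I1  (I1 outputs flow p/I1)
bond 2 stroke at J1  (C1 outputs effort q/C1)
bond 3 stroke at R1  (common-e at J1 fixed by 2)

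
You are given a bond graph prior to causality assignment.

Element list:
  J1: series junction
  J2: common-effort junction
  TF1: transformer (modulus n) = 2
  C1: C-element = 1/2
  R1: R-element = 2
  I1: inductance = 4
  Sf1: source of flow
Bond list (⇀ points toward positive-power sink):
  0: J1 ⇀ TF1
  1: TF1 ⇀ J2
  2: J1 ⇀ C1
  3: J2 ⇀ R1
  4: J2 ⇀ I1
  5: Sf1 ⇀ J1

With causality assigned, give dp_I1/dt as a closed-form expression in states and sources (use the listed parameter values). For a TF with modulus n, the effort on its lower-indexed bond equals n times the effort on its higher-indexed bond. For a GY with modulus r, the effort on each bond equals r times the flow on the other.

dp_I1/dt = 4*F_Sf1 - p_I1/2

β5 |Sf1  (Sf1 (Sf) sets flow on bond)
β0 |J1  (J1 flow already set via bond 5)
β2 |J1  (common-f at J1 fixed by 5)
β1 |TF1  (TF1 one-in-one-out from 0)
β4 |I1  (I1 integral (f out))
β3 |J2  (J2: last free bond brings effort in)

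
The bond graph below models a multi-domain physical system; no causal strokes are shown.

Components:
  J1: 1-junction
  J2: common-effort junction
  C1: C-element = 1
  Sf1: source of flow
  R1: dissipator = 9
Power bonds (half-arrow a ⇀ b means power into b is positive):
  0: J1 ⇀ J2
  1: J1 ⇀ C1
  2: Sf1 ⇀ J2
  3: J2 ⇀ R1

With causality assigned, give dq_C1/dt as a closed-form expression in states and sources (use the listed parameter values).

dq_C1/dt = -F_Sf1 - q_C1/9

β2 stroke at Sf1  (Sf1 fixes flow; stroke at Sf1)
β1 stroke at J1  (C1 integral (e out))
β0 stroke at J2  (J1: last free bond brings flow in)
β3 stroke at R1  (common-e at J2 fixed by 0)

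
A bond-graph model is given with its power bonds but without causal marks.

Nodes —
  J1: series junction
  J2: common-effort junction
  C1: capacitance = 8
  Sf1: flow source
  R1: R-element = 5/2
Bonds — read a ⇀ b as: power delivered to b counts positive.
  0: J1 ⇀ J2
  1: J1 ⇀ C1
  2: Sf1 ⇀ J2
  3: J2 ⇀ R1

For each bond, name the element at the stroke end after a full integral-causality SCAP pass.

#2 →Sf1  (Sf1 fixes flow; stroke at Sf1)
#1 →J1  (C1 outputs effort q/C1)
#0 →J2  (closing 1-jn rule on J1)
#3 →R1  (J2: bond 0 brought effort, rest push out)

β0 stroke at J2
β1 stroke at J1
β2 stroke at Sf1
β3 stroke at R1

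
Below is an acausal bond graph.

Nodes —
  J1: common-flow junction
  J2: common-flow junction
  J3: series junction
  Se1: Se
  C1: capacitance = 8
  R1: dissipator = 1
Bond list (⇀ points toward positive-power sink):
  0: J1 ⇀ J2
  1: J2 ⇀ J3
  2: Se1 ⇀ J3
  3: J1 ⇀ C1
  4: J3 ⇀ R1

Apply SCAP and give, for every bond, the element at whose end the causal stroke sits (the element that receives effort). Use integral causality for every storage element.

β2 |J3  (Se1 fixes effort; stroke away)
β3 |J1  (C1: C, integral causality)
β0 |J2  (only one flow-in slot at J1)
β1 |J3  (J2: last free bond brings flow in)
β4 |R1  (J3: last free bond brings flow in)

#0 →J2
#1 →J3
#2 →J3
#3 →J1
#4 →R1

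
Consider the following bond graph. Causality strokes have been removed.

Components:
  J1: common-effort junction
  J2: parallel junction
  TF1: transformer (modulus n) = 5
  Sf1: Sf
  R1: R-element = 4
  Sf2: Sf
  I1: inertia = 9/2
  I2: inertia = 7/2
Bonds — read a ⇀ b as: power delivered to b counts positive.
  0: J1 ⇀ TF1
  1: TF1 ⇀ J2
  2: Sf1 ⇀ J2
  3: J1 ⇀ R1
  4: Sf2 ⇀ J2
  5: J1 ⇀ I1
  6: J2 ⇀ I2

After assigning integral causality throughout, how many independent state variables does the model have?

bond 2 |Sf1  (Sf1 fixes flow; stroke at Sf1)
bond 4 |Sf2  (source Sf2 imposes f)
bond 5 |I1  (I1: I, integral causality)
bond 6 |I2  (I2: I, integral causality)
bond 1 |J2  (closing 0-jn rule on J2)
bond 0 |TF1  (TF1 one-in-one-out from 1)
bond 3 |J1  (J1 needs exactly one e-in)

2  (I1, I2 all integral)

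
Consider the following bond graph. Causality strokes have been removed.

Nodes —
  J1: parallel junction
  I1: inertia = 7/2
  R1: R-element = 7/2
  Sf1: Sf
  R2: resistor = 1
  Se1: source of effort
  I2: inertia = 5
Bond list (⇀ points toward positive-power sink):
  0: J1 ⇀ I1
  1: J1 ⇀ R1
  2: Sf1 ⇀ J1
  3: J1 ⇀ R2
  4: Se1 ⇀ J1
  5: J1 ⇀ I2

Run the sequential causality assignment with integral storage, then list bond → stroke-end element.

#0 →I1
#1 →R1
#2 →Sf1
#3 →R2
#4 →J1
#5 →I2

bond 2 stroke at Sf1  (Sf1 (Sf) sets flow on bond)
bond 4 stroke at J1  (Se1 fixes effort; stroke away)
bond 0 stroke at I1  (common-e at J1 fixed by 4)
bond 1 stroke at R1  (0-jn J1 has e-setter on 4)
bond 3 stroke at R2  (J1: bond 4 brought effort, rest push out)
bond 5 stroke at I2  (common-e at J1 fixed by 4)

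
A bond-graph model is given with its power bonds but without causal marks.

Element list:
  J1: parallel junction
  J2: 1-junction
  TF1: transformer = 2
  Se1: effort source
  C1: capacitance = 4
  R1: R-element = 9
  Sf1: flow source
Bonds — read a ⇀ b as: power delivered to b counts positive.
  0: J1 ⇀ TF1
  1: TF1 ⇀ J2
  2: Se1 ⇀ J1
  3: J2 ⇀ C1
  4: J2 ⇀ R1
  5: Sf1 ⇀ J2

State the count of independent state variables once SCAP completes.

#2 |J1  (Se1 (Se) sets effort on bond)
#5 |Sf1  (Sf1 (Sf) sets flow on bond)
#0 |TF1  (common-e at J1 fixed by 2)
#1 |J2  (J2 flow already set via bond 5)
#3 |J2  (common-f at J2 fixed by 5)
#4 |J2  (1-jn J2 has f-setter on 5)

1  (C1 all integral)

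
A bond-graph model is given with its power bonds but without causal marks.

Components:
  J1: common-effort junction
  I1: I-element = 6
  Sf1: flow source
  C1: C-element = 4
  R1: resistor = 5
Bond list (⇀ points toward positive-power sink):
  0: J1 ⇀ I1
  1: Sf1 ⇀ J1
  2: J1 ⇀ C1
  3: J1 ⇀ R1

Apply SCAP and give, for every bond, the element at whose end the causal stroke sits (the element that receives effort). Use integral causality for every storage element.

bond 1 |Sf1  (Sf1 (Sf) sets flow on bond)
bond 0 |I1  (I1 integral (f out))
bond 2 |J1  (C1: C, integral causality)
bond 3 |R1  (J1 effort already set via bond 2)

b0 →I1
b1 →Sf1
b2 →J1
b3 →R1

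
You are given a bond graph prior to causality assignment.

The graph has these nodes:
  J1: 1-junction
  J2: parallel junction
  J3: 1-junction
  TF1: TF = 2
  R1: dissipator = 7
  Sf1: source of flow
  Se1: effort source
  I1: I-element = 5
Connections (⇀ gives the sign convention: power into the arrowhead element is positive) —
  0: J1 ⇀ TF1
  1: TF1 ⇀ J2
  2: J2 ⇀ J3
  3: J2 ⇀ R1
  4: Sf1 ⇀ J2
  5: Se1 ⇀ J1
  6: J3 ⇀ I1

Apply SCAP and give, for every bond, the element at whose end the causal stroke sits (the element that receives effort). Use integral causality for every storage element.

bond 4 stroke→Sf1  (source Sf1 imposes f)
bond 5 stroke→J1  (Se1 (Se) sets effort on bond)
bond 0 stroke→TF1  (only one flow-in slot at J1)
bond 1 stroke→J2  (TF1: transformer flips bond 0)
bond 2 stroke→J3  (J2 effort already set via bond 1)
bond 3 stroke→R1  (J2: bond 1 brought effort, rest push out)
bond 6 stroke→I1  (closing 1-jn rule on J3)

#0 |TF1
#1 |J2
#2 |J3
#3 |R1
#4 |Sf1
#5 |J1
#6 |I1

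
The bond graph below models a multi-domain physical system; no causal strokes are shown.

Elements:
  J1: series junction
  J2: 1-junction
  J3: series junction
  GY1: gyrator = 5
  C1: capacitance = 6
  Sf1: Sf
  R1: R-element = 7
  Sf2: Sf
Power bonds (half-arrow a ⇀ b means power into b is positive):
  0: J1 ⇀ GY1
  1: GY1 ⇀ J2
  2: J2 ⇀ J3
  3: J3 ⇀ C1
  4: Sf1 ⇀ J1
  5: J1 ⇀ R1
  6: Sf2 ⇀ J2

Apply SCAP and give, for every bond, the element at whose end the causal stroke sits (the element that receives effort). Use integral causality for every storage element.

#4 stroke→Sf1  (source Sf1 imposes f)
#6 stroke→Sf2  (Sf2 (Sf) sets flow on bond)
#0 stroke→J1  (1-jn J1 has f-setter on 4)
#5 stroke→J1  (common-f at J1 fixed by 4)
#1 stroke→J2  (J2: bond 6 brought flow, rest push out)
#2 stroke→J2  (J2: bond 6 brought flow, rest push out)
#3 stroke→J3  (1-jn J3 has f-setter on 2)

#0 |J1
#1 |J2
#2 |J2
#3 |J3
#4 |Sf1
#5 |J1
#6 |Sf2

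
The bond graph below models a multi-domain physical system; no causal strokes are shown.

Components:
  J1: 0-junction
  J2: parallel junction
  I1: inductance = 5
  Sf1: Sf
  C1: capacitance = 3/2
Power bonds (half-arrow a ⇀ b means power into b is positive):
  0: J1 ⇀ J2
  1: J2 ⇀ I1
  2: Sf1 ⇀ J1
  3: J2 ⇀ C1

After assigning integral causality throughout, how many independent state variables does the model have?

β2 stroke at Sf1  (Sf1: flow source, stroke at near end)
β0 stroke at J1  (J1 needs exactly one e-in)
β1 stroke at I1  (I1: I, integral causality)
β3 stroke at J2  (only one effort-in slot at J2)

2  (C1, I1 all integral)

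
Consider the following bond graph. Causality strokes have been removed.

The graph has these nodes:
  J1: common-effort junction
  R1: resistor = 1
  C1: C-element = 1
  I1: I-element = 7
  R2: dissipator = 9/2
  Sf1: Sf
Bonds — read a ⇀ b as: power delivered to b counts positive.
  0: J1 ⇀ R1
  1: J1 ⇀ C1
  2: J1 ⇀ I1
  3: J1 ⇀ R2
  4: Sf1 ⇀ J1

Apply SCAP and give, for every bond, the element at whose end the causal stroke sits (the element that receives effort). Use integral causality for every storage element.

β4 →Sf1  (Sf1 fixes flow; stroke at Sf1)
β1 →J1  (C1 outputs effort q/C1)
β0 →R1  (J1: bond 1 brought effort, rest push out)
β2 →I1  (J1 effort already set via bond 1)
β3 →R2  (0-jn J1 has e-setter on 1)

β0 |R1
β1 |J1
β2 |I1
β3 |R2
β4 |Sf1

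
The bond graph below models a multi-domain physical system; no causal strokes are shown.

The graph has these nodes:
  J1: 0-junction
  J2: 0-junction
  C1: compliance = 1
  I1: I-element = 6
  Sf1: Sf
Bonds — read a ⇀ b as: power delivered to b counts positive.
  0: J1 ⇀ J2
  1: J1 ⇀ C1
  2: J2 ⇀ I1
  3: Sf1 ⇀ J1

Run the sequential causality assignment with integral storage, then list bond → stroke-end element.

#0 stroke→J2
#1 stroke→J1
#2 stroke→I1
#3 stroke→Sf1

b3 stroke→Sf1  (Sf1: flow source, stroke at near end)
b1 stroke→J1  (C1 outputs effort q/C1)
b0 stroke→J2  (J1 effort already set via bond 1)
b2 stroke→I1  (J2: bond 0 brought effort, rest push out)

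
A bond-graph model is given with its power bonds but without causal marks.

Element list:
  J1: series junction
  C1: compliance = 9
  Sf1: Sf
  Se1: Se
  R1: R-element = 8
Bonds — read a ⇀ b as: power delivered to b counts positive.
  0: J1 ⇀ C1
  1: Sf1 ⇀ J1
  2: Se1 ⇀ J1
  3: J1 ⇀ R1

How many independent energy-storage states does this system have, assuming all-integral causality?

1  (C1 all integral)

b1 stroke at Sf1  (Sf1 (Sf) sets flow on bond)
b2 stroke at J1  (source Se1 imposes e)
b0 stroke at J1  (common-f at J1 fixed by 1)
b3 stroke at J1  (1-jn J1 has f-setter on 1)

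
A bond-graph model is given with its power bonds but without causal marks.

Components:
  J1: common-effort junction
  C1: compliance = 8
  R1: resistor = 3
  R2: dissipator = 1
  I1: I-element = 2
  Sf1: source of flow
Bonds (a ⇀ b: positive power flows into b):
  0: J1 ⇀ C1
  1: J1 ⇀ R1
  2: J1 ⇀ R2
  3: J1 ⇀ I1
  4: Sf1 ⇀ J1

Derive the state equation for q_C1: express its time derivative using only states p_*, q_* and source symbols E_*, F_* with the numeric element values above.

#4 |Sf1  (Sf1: flow source, stroke at near end)
#0 |J1  (C1 integral (e out))
#1 |R1  (0-jn J1 has e-setter on 0)
#2 |R2  (0-jn J1 has e-setter on 0)
#3 |I1  (0-jn J1 has e-setter on 0)

dq_C1/dt = F_Sf1 - p_I1/2 - q_C1/6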